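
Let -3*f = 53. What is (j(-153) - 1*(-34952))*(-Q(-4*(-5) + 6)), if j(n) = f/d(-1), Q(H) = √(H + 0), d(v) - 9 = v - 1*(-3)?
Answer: -1153363*√26/33 ≈ -1.7821e+5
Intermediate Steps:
d(v) = 12 + v (d(v) = 9 + (v - 1*(-3)) = 9 + (v + 3) = 9 + (3 + v) = 12 + v)
f = -53/3 (f = -⅓*53 = -53/3 ≈ -17.667)
Q(H) = √H
j(n) = -53/33 (j(n) = -53/(3*(12 - 1)) = -53/3/11 = -53/3*1/11 = -53/33)
(j(-153) - 1*(-34952))*(-Q(-4*(-5) + 6)) = (-53/33 - 1*(-34952))*(-√(-4*(-5) + 6)) = (-53/33 + 34952)*(-√(20 + 6)) = 1153363*(-√26)/33 = -1153363*√26/33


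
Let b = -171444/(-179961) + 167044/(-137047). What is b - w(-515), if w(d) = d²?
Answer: -2180427095228997/8221038389 ≈ -2.6523e+5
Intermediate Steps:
b = -2188506472/8221038389 (b = -171444*(-1/179961) + 167044*(-1/137047) = 57148/59987 - 167044/137047 = -2188506472/8221038389 ≈ -0.26621)
b - w(-515) = -2188506472/8221038389 - 1*(-515)² = -2188506472/8221038389 - 1*265225 = -2188506472/8221038389 - 265225 = -2180427095228997/8221038389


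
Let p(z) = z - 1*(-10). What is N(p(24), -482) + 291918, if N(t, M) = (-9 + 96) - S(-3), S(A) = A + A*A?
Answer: 291999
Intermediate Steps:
S(A) = A + A**2
p(z) = 10 + z (p(z) = z + 10 = 10 + z)
N(t, M) = 81 (N(t, M) = (-9 + 96) - (-3)*(1 - 3) = 87 - (-3)*(-2) = 87 - 1*6 = 87 - 6 = 81)
N(p(24), -482) + 291918 = 81 + 291918 = 291999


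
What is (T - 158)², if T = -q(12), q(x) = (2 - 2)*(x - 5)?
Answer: 24964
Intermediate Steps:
q(x) = 0 (q(x) = 0*(-5 + x) = 0)
T = 0 (T = -1*0 = 0)
(T - 158)² = (0 - 158)² = (-158)² = 24964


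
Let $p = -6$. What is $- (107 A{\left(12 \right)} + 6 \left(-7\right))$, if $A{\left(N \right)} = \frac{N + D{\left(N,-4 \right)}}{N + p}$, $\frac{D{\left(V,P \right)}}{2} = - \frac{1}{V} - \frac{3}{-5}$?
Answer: $- \frac{34277}{180} \approx -190.43$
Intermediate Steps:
$D{\left(V,P \right)} = \frac{6}{5} - \frac{2}{V}$ ($D{\left(V,P \right)} = 2 \left(- \frac{1}{V} - \frac{3}{-5}\right) = 2 \left(- \frac{1}{V} - - \frac{3}{5}\right) = 2 \left(- \frac{1}{V} + \frac{3}{5}\right) = 2 \left(\frac{3}{5} - \frac{1}{V}\right) = \frac{6}{5} - \frac{2}{V}$)
$A{\left(N \right)} = \frac{\frac{6}{5} + N - \frac{2}{N}}{-6 + N}$ ($A{\left(N \right)} = \frac{N + \left(\frac{6}{5} - \frac{2}{N}\right)}{N - 6} = \frac{\frac{6}{5} + N - \frac{2}{N}}{-6 + N}$)
$- (107 A{\left(12 \right)} + 6 \left(-7\right)) = - (107 \frac{-2 + 12^{2} + \frac{6}{5} \cdot 12}{12 \left(-6 + 12\right)} + 6 \left(-7\right)) = - (107 \frac{-2 + 144 + \frac{72}{5}}{12 \cdot 6} - 42) = - (107 \cdot \frac{1}{12} \cdot \frac{1}{6} \cdot \frac{782}{5} - 42) = - (107 \cdot \frac{391}{180} - 42) = - (\frac{41837}{180} - 42) = \left(-1\right) \frac{34277}{180} = - \frac{34277}{180}$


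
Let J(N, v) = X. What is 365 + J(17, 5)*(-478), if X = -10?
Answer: 5145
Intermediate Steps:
J(N, v) = -10
365 + J(17, 5)*(-478) = 365 - 10*(-478) = 365 + 4780 = 5145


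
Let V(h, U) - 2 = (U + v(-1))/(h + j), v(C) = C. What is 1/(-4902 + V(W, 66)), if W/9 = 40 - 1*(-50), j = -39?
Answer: -771/3777835 ≈ -0.00020409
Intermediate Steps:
W = 810 (W = 9*(40 - 1*(-50)) = 9*(40 + 50) = 9*90 = 810)
V(h, U) = 2 + (-1 + U)/(-39 + h) (V(h, U) = 2 + (U - 1)/(h - 39) = 2 + (-1 + U)/(-39 + h))
1/(-4902 + V(W, 66)) = 1/(-4902 + (-79 + 66 + 2*810)/(-39 + 810)) = 1/(-4902 + (-79 + 66 + 1620)/771) = 1/(-4902 + (1/771)*1607) = 1/(-4902 + 1607/771) = 1/(-3777835/771) = -771/3777835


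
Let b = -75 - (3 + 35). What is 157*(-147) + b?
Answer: -23192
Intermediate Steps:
b = -113 (b = -75 - 1*38 = -75 - 38 = -113)
157*(-147) + b = 157*(-147) - 113 = -23079 - 113 = -23192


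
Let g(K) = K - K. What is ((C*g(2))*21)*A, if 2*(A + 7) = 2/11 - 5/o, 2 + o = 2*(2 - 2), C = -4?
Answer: 0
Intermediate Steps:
g(K) = 0
o = -2 (o = -2 + 2*(2 - 2) = -2 + 2*0 = -2 + 0 = -2)
A = -249/44 (A = -7 + (2/11 - 5/(-2))/2 = -7 + (2*(1/11) - 5*(-1/2))/2 = -7 + (2/11 + 5/2)/2 = -7 + (1/2)*(59/22) = -7 + 59/44 = -249/44 ≈ -5.6591)
((C*g(2))*21)*A = (-4*0*21)*(-249/44) = (0*21)*(-249/44) = 0*(-249/44) = 0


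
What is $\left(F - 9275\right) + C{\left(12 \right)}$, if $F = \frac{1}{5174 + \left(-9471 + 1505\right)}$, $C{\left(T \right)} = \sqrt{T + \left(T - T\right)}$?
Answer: $- \frac{25895801}{2792} + 2 \sqrt{3} \approx -9271.5$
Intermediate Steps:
$C{\left(T \right)} = \sqrt{T}$ ($C{\left(T \right)} = \sqrt{T + 0} = \sqrt{T}$)
$F = - \frac{1}{2792}$ ($F = \frac{1}{5174 - 7966} = \frac{1}{-2792} = - \frac{1}{2792} \approx -0.00035817$)
$\left(F - 9275\right) + C{\left(12 \right)} = \left(- \frac{1}{2792} - 9275\right) + \sqrt{12} = - \frac{25895801}{2792} + 2 \sqrt{3}$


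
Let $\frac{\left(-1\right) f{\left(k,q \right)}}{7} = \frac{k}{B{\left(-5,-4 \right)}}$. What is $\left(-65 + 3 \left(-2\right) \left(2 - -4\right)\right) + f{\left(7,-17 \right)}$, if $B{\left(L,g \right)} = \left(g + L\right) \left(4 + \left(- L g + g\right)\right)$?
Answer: $- \frac{18229}{180} \approx -101.27$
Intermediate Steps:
$B{\left(L,g \right)} = \left(L + g\right) \left(4 + g - L g\right)$ ($B{\left(L,g \right)} = \left(L + g\right) \left(4 - \left(- g + L g\right)\right) = \left(L + g\right) \left(4 + g - L g\right)$)
$f{\left(k,q \right)} = - \frac{7 k}{180}$ ($f{\left(k,q \right)} = - 7 \frac{k}{\left(-4\right)^{2} + 4 \left(-5\right) + 4 \left(-4\right) - -20 - - 5 \left(-4\right)^{2} - - 4 \left(-5\right)^{2}} = - 7 \frac{k}{16 - 20 - 16 + 20 - \left(-5\right) 16 - \left(-4\right) 25} = - 7 \frac{k}{16 - 20 - 16 + 20 + 80 + 100} = - 7 \frac{k}{180} = - \frac{7 k}{180}$)
$\left(-65 + 3 \left(-2\right) \left(2 - -4\right)\right) + f{\left(7,-17 \right)} = \left(-65 + 3 \left(-2\right) \left(2 - -4\right)\right) - \frac{49}{180} = \left(-65 - 6 \left(2 + 4\right)\right) - \frac{49}{180} = \left(-65 - 36\right) - \frac{49}{180} = -101 - \frac{49}{180} = - \frac{18229}{180}$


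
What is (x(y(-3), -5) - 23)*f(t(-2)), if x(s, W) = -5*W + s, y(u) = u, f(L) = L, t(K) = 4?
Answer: -4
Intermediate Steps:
x(s, W) = s - 5*W
(x(y(-3), -5) - 23)*f(t(-2)) = ((-3 - 5*(-5)) - 23)*4 = ((-3 + 25) - 23)*4 = (22 - 23)*4 = -1*4 = -4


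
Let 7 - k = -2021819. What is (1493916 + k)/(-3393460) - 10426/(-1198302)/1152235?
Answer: -34673390092243027/33467405514967830 ≈ -1.0360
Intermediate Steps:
k = 2021826 (k = 7 - 1*(-2021819) = 7 + 2021819 = 2021826)
(1493916 + k)/(-3393460) - 10426/(-1198302)/1152235 = (1493916 + 2021826)/(-3393460) - 10426/(-1198302)/1152235 = 3515742*(-1/3393460) - 10426*(-1/1198302)*(1/1152235) = -1757871/1696730 + (5213/599151)*(1/1152235) = -1757871/1696730 + 5213/690362752485 = -34673390092243027/33467405514967830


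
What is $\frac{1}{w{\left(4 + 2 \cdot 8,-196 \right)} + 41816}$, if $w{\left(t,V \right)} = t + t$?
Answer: $\frac{1}{41856} \approx 2.3891 \cdot 10^{-5}$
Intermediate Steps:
$w{\left(t,V \right)} = 2 t$
$\frac{1}{w{\left(4 + 2 \cdot 8,-196 \right)} + 41816} = \frac{1}{2 \left(4 + 2 \cdot 8\right) + 41816} = \frac{1}{2 \left(4 + 16\right) + 41816} = \frac{1}{2 \cdot 20 + 41816} = \frac{1}{40 + 41816} = \frac{1}{41856}$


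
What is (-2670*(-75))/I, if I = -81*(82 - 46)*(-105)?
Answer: 2225/3402 ≈ 0.65403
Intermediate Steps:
I = 306180 (I = -81*36*(-105) = -2916*(-105) = 306180)
(-2670*(-75))/I = -2670*(-75)/306180 = 200250*(1/306180) = 2225/3402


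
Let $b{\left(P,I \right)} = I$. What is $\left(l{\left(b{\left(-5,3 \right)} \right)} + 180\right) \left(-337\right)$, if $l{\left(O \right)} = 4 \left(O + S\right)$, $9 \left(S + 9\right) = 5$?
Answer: $- \frac{479888}{9} \approx -53321.0$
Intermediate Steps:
$S = - \frac{76}{9}$ ($S = -9 + \frac{1}{9} \cdot 5 = -9 + \frac{5}{9} = - \frac{76}{9} \approx -8.4444$)
$l{\left(O \right)} = - \frac{304}{9} + 4 O$ ($l{\left(O \right)} = 4 \left(O - \frac{76}{9}\right) = 4 \left(- \frac{76}{9} + O\right) = - \frac{304}{9} + 4 O$)
$\left(l{\left(b{\left(-5,3 \right)} \right)} + 180\right) \left(-337\right) = \left(\left(- \frac{304}{9} + 4 \cdot 3\right) + 180\right) \left(-337\right) = \left(\left(- \frac{304}{9} + 12\right) + 180\right) \left(-337\right) = \left(- \frac{196}{9} + 180\right) \left(-337\right) = \frac{1424}{9} \left(-337\right) = - \frac{479888}{9}$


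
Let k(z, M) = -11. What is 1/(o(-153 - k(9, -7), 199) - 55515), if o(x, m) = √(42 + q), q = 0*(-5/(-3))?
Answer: -18505/1027305061 - √42/3081915183 ≈ -1.8015e-5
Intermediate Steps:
q = 0 (q = 0*(-5*(-⅓)) = 0*(5/3) = 0)
o(x, m) = √42 (o(x, m) = √(42 + 0) = √42)
1/(o(-153 - k(9, -7), 199) - 55515) = 1/(√42 - 55515) = 1/(-55515 + √42)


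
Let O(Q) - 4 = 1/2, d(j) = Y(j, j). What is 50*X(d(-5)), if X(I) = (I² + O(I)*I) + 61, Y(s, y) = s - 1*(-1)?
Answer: 2950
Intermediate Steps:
Y(s, y) = 1 + s (Y(s, y) = s + 1 = 1 + s)
d(j) = 1 + j
O(Q) = 9/2 (O(Q) = 4 + 1/2 = 4 + ½ = 9/2)
X(I) = 61 + I² + 9*I/2 (X(I) = (I² + 9*I/2) + 61 = 61 + I² + 9*I/2)
50*X(d(-5)) = 50*(61 + (1 - 5)² + 9*(1 - 5)/2) = 50*(61 + (-4)² + (9/2)*(-4)) = 50*(61 + 16 - 18) = 50*59 = 2950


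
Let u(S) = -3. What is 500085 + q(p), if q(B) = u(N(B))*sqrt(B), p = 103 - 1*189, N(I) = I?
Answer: 500085 - 3*I*sqrt(86) ≈ 5.0009e+5 - 27.821*I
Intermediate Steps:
p = -86 (p = 103 - 189 = -86)
q(B) = -3*sqrt(B)
500085 + q(p) = 500085 - 3*I*sqrt(86)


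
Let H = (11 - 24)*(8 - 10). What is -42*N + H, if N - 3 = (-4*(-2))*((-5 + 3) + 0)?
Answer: 572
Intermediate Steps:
H = 26 (H = -13*(-2) = 26)
N = -13 (N = 3 + (-4*(-2))*((-5 + 3) + 0) = 3 + 8*(-2 + 0) = 3 + 8*(-2) = 3 - 16 = -13)
-42*N + H = -42*(-13) + 26 = 546 + 26 = 572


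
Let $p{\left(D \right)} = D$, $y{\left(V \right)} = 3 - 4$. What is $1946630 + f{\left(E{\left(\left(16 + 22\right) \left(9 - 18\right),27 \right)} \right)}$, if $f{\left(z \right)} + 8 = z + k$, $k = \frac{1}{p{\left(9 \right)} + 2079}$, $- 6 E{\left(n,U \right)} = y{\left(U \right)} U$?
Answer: $\frac{4064556133}{2088} \approx 1.9466 \cdot 10^{6}$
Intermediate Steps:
$y{\left(V \right)} = -1$
$E{\left(n,U \right)} = \frac{U}{6}$ ($E{\left(n,U \right)} = - \frac{\left(-1\right) U}{6} = \frac{U}{6}$)
$k = \frac{1}{2088}$ ($k = \frac{1}{9 + 2079} = \frac{1}{2088} \approx 0.00047893$)
$f{\left(z \right)} = - \frac{16703}{2088} + z$ ($f{\left(z \right)} = -8 + \left(z + \frac{1}{2088}\right) = -8 + \left(\frac{1}{2088} + z\right) = - \frac{16703}{2088} + z$)
$1946630 + f{\left(E{\left(\left(16 + 22\right) \left(9 - 18\right),27 \right)} \right)} = 1946630 + \left(- \frac{16703}{2088} + \frac{1}{6} \cdot 27\right) = 1946630 + \left(- \frac{16703}{2088} + \frac{9}{2}\right) = 1946630 - \frac{7307}{2088} = \frac{4064556133}{2088}$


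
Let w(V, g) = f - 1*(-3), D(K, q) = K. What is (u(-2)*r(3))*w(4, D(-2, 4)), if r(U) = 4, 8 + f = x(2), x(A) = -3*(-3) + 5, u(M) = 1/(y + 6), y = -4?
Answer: 18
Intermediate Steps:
u(M) = 1/2 (u(M) = 1/(-4 + 6) = 1/2)
x(A) = 14 (x(A) = 9 + 5 = 14)
f = 6 (f = -8 + 14 = 6)
w(V, g) = 9 (w(V, g) = 6 - 1*(-3) = 6 + 3 = 9)
(u(-2)*r(3))*w(4, D(-2, 4)) = ((1/2)*4)*9 = 2*9 = 18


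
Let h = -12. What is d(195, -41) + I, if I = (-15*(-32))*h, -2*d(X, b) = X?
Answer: -11715/2 ≈ -5857.5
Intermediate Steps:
d(X, b) = -X/2
I = -5760 (I = -15*(-32)*(-12) = 480*(-12) = -5760)
d(195, -41) + I = -1/2*195 - 5760 = -195/2 - 5760 = -11715/2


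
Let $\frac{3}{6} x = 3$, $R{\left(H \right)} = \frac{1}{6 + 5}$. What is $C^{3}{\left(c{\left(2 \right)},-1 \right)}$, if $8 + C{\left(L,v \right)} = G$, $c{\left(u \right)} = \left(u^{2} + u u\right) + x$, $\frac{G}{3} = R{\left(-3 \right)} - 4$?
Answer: $- \frac{10218313}{1331} \approx -7677.2$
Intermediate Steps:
$R{\left(H \right)} = \frac{1}{11}$
$x = 6$ ($x = 2 \cdot 3 = 6$)
$G = - \frac{129}{11}$ ($G = 3 \left(\frac{1}{11} - 4\right) = 3 \left(- \frac{43}{11}\right) = - \frac{129}{11} \approx -11.727$)
$c{\left(u \right)} = 6 + 2 u^{2}$ ($c{\left(u \right)} = \left(u^{2} + u u\right) + 6 = \left(u^{2} + u^{2}\right) + 6 = 2 u^{2} + 6 = 6 + 2 u^{2}$)
$C{\left(L,v \right)} = - \frac{217}{11}$ ($C{\left(L,v \right)} = -8 - \frac{129}{11} = - \frac{217}{11}$)
$C^{3}{\left(c{\left(2 \right)},-1 \right)} = \left(- \frac{217}{11}\right)^{3} = - \frac{10218313}{1331}$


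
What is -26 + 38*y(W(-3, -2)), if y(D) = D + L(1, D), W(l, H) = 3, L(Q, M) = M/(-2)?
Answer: 31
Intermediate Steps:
L(Q, M) = -M/2 (L(Q, M) = M*(-½) = -M/2)
y(D) = D/2 (y(D) = D - D/2 = D/2)
-26 + 38*y(W(-3, -2)) = -26 + 38*((½)*3) = -26 + 38*(3/2) = -26 + 57 = 31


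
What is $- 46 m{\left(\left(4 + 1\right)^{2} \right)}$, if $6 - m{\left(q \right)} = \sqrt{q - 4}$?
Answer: $-276 + 46 \sqrt{21} \approx -65.202$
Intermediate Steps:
$m{\left(q \right)} = 6 - \sqrt{-4 + q}$ ($m{\left(q \right)} = 6 - \sqrt{q - 4} = 6 - \sqrt{-4 + q}$)
$- 46 m{\left(\left(4 + 1\right)^{2} \right)} = - 46 \left(6 - \sqrt{-4 + \left(4 + 1\right)^{2}}\right) = - 46 \left(6 - \sqrt{-4 + 5^{2}}\right) = - 46 \left(6 - \sqrt{-4 + 25}\right) = - 46 \left(6 - \sqrt{21}\right) = -276 + 46 \sqrt{21}$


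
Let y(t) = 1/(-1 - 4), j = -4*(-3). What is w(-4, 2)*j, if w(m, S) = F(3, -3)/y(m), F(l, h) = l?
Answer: -180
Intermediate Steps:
j = 12
y(t) = -⅕ (y(t) = 1/(-5) = -⅕)
w(m, S) = -15 (w(m, S) = 3/(-⅕) = 3*(-5) = -15)
w(-4, 2)*j = -15*12 = -180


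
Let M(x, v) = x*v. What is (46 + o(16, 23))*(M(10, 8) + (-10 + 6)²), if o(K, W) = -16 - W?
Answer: 672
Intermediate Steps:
M(x, v) = v*x
(46 + o(16, 23))*(M(10, 8) + (-10 + 6)²) = (46 + (-16 - 1*23))*(8*10 + (-10 + 6)²) = (46 + (-16 - 23))*(80 + (-4)²) = (46 - 39)*(80 + 16) = 7*96 = 672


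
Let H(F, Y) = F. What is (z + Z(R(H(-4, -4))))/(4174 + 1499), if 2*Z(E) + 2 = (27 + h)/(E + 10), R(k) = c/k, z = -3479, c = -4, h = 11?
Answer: -38261/62403 ≈ -0.61313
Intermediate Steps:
R(k) = -4/k
Z(E) = -1 + 19/(10 + E) (Z(E) = -1 + ((27 + 11)/(E + 10))/2 = -1 + (38/(10 + E))/2 = -1 + 19/(10 + E))
(z + Z(R(H(-4, -4))))/(4174 + 1499) = (-3479 + (9 - (-4)/(-4))/(10 - 4/(-4)))/(4174 + 1499) = (-3479 + (9 - (-4)*(-1)/4)/(10 - 4*(-1/4)))/5673 = (-3479 + (9 - 1*1)/(10 + 1))*(1/5673) = (-3479 + (9 - 1)/11)*(1/5673) = (-3479 + (1/11)*8)*(1/5673) = (-3479 + 8/11)*(1/5673) = -38261/11*1/5673 = -38261/62403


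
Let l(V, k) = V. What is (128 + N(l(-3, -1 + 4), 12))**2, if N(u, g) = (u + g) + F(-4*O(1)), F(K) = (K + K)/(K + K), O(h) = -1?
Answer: 19044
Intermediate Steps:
F(K) = 1 (F(K) = (2*K)/((2*K)) = (2*K)*(1/(2*K)) = 1)
N(u, g) = 1 + g + u (N(u, g) = (u + g) + 1 = (g + u) + 1 = 1 + g + u)
(128 + N(l(-3, -1 + 4), 12))**2 = (128 + (1 + 12 - 3))**2 = (128 + 10)**2 = 138**2 = 19044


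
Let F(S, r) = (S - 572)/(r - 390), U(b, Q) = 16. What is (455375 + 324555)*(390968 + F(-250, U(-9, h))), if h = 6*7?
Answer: 57021795260110/187 ≈ 3.0493e+11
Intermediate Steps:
h = 42
F(S, r) = (-572 + S)/(-390 + r)
(455375 + 324555)*(390968 + F(-250, U(-9, h))) = (455375 + 324555)*(390968 + (-572 - 250)/(-390 + 16)) = 779930*(390968 - 822/(-374)) = 779930*(390968 - 1/374*(-822)) = 779930*(390968 + 411/187) = 779930*(73111427/187) = 57021795260110/187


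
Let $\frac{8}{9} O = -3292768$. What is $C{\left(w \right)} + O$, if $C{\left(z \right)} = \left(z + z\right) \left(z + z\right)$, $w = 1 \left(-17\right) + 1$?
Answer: $-3703340$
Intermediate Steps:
$O = -3704364$ ($O = \frac{9}{8} \left(-3292768\right) = -3704364$)
$w = -16$ ($w = -17 + 1 = -16$)
$C{\left(z \right)} = 4 z^{2}$ ($C{\left(z \right)} = 2 z 2 z = 4 z^{2}$)
$C{\left(w \right)} + O = 4 \left(-16\right)^{2} - 3704364 = 4 \cdot 256 - 3704364 = 1024 - 3704364 = -3703340$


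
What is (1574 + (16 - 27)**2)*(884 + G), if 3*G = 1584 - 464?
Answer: 2131180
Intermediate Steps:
G = 1120/3 (G = (1584 - 464)/3 = (1/3)*1120 = 1120/3 ≈ 373.33)
(1574 + (16 - 27)**2)*(884 + G) = (1574 + (16 - 27)**2)*(884 + 1120/3) = (1574 + (-11)**2)*(3772/3) = (1574 + 121)*(3772/3) = 1695*(3772/3) = 2131180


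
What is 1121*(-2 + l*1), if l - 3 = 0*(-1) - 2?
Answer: -1121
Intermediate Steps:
l = 1 (l = 3 + (0*(-1) - 2) = 3 + (0 - 2) = 3 - 2 = 1)
1121*(-2 + l*1) = 1121*(-2 + 1*1) = 1121*(-2 + 1) = 1121*(-1) = -1121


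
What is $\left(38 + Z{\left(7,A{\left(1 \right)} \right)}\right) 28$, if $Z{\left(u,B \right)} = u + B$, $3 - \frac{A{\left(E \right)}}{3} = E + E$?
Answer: $1344$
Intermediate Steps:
$A{\left(E \right)} = 9 - 6 E$ ($A{\left(E \right)} = 9 - 3 \left(E + E\right) = 9 - 3 \cdot 2 E = 9 - 6 E$)
$Z{\left(u,B \right)} = B + u$
$\left(38 + Z{\left(7,A{\left(1 \right)} \right)}\right) 28 = \left(38 + \left(\left(9 - 6\right) + 7\right)\right) 28 = \left(38 + \left(3 + 7\right)\right) 28 = \left(38 + 10\right) 28 = 48 \cdot 28 = 1344$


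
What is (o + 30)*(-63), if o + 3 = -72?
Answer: 2835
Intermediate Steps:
o = -75 (o = -3 - 72 = -75)
(o + 30)*(-63) = (-75 + 30)*(-63) = -45*(-63) = 2835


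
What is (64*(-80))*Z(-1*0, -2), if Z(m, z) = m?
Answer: 0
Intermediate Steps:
(64*(-80))*Z(-1*0, -2) = (64*(-80))*(-1*0) = -5120*0 = 0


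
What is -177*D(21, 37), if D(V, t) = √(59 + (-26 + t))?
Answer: -177*√70 ≈ -1480.9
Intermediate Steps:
D(V, t) = √(33 + t)
-177*D(21, 37) = -177*√(33 + 37) = -177*√70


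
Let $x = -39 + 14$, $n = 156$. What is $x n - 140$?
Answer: $-4040$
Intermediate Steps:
$x = -25$
$x n - 140 = \left(-25\right) 156 - 140 = -3900 - 140 = -4040$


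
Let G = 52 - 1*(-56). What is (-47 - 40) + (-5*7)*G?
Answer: -3867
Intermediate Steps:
G = 108 (G = 52 + 56 = 108)
(-47 - 40) + (-5*7)*G = (-47 - 40) - 5*7*108 = -87 - 35*108 = -87 - 3780 = -3867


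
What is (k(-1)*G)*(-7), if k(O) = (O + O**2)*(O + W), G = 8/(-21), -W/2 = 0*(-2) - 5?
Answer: 0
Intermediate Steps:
W = 10 (W = -2*(0*(-2) - 5) = -2*(0 - 5) = -2*(-5) = 10)
G = -8/21 (G = 8*(-1/21) = -8/21 ≈ -0.38095)
k(O) = (10 + O)*(O + O**2) (k(O) = (O + O**2)*(O + 10) = (O + O**2)*(10 + O) = (10 + O)*(O + O**2))
(k(-1)*G)*(-7) = (-(10 + (-1)**2 + 11*(-1))*(-8/21))*(-7) = (-(10 + 1 - 11)*(-8/21))*(-7) = (-1*0*(-8/21))*(-7) = (0*(-8/21))*(-7) = 0*(-7) = 0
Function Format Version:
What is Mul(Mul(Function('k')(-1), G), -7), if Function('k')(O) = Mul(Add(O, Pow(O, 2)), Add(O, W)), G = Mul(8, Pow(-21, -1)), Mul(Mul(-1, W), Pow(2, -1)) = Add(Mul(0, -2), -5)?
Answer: 0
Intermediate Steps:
W = 10 (W = Mul(-2, Add(Mul(0, -2), -5)) = Mul(-2, Add(0, -5)) = Mul(-2, -5) = 10)
G = Rational(-8, 21) (G = Mul(8, Rational(-1, 21)) = Rational(-8, 21) ≈ -0.38095)
Function('k')(O) = Mul(Add(10, O), Add(O, Pow(O, 2))) (Function('k')(O) = Mul(Add(O, Pow(O, 2)), Add(O, 10)) = Mul(Add(O, Pow(O, 2)), Add(10, O)) = Mul(Add(10, O), Add(O, Pow(O, 2))))
Mul(Mul(Function('k')(-1), G), -7) = Mul(Mul(Mul(-1, Add(10, Pow(-1, 2), Mul(11, -1))), Rational(-8, 21)), -7) = Mul(Mul(Mul(-1, Add(10, 1, -11)), Rational(-8, 21)), -7) = Mul(Mul(Mul(-1, 0), Rational(-8, 21)), -7) = Mul(Mul(0, Rational(-8, 21)), -7) = Mul(0, -7) = 0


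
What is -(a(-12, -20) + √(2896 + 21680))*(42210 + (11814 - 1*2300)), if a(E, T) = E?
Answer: 620688 - 3310336*√6 ≈ -7.4879e+6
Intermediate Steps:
-(a(-12, -20) + √(2896 + 21680))*(42210 + (11814 - 1*2300)) = -(-12 + √(2896 + 21680))*(42210 + (11814 - 1*2300)) = -(-12 + √24576)*(42210 + (11814 - 2300)) = -(-12 + 64*√6)*(42210 + 9514) = -(-12 + 64*√6)*51724 = -(-620688 + 3310336*√6) = 620688 - 3310336*√6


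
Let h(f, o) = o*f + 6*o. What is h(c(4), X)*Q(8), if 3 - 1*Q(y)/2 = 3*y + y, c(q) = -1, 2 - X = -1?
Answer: -870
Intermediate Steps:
X = 3 (X = 2 - 1*(-1) = 2 + 1 = 3)
h(f, o) = 6*o + f*o (h(f, o) = f*o + 6*o = 6*o + f*o)
Q(y) = 6 - 8*y (Q(y) = 6 - 2*(3*y + y) = 6 - 8*y)
h(c(4), X)*Q(8) = (3*(6 - 1))*(6 - 8*8) = (3*5)*(6 - 64) = 15*(-58) = -870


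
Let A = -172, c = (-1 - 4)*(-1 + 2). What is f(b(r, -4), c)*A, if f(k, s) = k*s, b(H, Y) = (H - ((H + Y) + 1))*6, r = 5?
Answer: 15480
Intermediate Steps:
c = -5 (c = -5*1 = -5)
b(H, Y) = -6 - 6*Y (b(H, Y) = (H - (1 + H + Y))*6 = (H + (-1 - H - Y))*6 = (-1 - Y)*6 = -6 - 6*Y)
f(b(r, -4), c)*A = ((-6 - 6*(-4))*(-5))*(-172) = ((-6 + 24)*(-5))*(-172) = (18*(-5))*(-172) = -90*(-172) = 15480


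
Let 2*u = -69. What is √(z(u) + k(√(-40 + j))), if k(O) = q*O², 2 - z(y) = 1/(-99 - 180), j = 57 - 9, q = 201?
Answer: √13924921/93 ≈ 40.125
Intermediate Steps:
u = -69/2 (u = (½)*(-69) = -69/2 ≈ -34.500)
j = 48
z(y) = 559/279 (z(y) = 2 - 1/(-99 - 180) = 2 - 1/(-279) = 2 - 1*(-1/279) = 2 + 1/279 = 559/279)
k(O) = 201*O²
√(z(u) + k(√(-40 + j))) = √(559/279 + 201*(√(-40 + 48))²) = √(559/279 + 201*(√8)²) = √(559/279 + 201*(2*√2)²) = √(559/279 + 201*8) = √(559/279 + 1608) = √(449191/279) = √13924921/93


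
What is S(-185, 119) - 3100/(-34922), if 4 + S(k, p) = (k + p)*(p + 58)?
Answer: -204047696/17461 ≈ -11686.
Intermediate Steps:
S(k, p) = -4 + (58 + p)*(k + p) (S(k, p) = -4 + (k + p)*(p + 58) = -4 + (k + p)*(58 + p) = -4 + (58 + p)*(k + p))
S(-185, 119) - 3100/(-34922) = (-4 + 119² + 58*(-185) + 58*119 - 185*119) - 3100/(-34922) = (-4 + 14161 - 10730 + 6902 - 22015) - 3100*(-1/34922) = -11686 + 1550/17461 = -204047696/17461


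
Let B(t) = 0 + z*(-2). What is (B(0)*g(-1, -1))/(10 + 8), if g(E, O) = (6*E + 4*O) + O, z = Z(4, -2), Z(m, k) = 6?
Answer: 22/3 ≈ 7.3333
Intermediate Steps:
z = 6
g(E, O) = 5*O + 6*E (g(E, O) = (4*O + 6*E) + O = 5*O + 6*E)
B(t) = -12 (B(t) = 0 + 6*(-2) = 0 - 12 = -12)
(B(0)*g(-1, -1))/(10 + 8) = (-12*(5*(-1) + 6*(-1)))/(10 + 8) = -12*(-5 - 6)/18 = -12*(-11)*(1/18) = 132*(1/18) = 22/3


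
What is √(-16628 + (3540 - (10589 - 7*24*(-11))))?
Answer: 5*I*√1021 ≈ 159.77*I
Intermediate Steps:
√(-16628 + (3540 - (10589 - 7*24*(-11)))) = √(-16628 + (3540 - (10589 - 168*(-11)))) = √(-16628 + (3540 - (10589 + 1848))) = √(-16628 + (3540 - 1*12437)) = √(-16628 + (3540 - 12437)) = √(-16628 - 8897) = √(-25525) = 5*I*√1021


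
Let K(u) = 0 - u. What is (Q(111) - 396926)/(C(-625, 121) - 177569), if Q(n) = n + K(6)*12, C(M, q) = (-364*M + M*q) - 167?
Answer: 396887/25861 ≈ 15.347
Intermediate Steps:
C(M, q) = -167 - 364*M + M*q
K(u) = -u
Q(n) = -72 + n (Q(n) = n - 1*6*12 = n - 6*12 = n - 72 = -72 + n)
(Q(111) - 396926)/(C(-625, 121) - 177569) = ((-72 + 111) - 396926)/((-167 - 364*(-625) - 625*121) - 177569) = (39 - 396926)/((-167 + 227500 - 75625) - 177569) = -396887/(151708 - 177569) = -396887/(-25861) = -396887*(-1/25861) = 396887/25861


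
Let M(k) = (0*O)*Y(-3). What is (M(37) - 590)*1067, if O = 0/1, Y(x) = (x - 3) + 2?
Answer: -629530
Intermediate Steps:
Y(x) = -1 + x (Y(x) = (-3 + x) + 2 = -1 + x)
O = 0 (O = 0*1 = 0)
M(k) = 0 (M(k) = (0*0)*(-1 - 3) = 0*(-4) = 0)
(M(37) - 590)*1067 = (0 - 590)*1067 = -590*1067 = -629530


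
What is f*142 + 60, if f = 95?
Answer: 13550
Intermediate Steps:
f*142 + 60 = 95*142 + 60 = 13490 + 60 = 13550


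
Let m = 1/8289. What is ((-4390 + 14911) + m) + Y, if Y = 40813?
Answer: 425507527/8289 ≈ 51334.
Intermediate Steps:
m = 1/8289 ≈ 0.00012064
((-4390 + 14911) + m) + Y = ((-4390 + 14911) + 1/8289) + 40813 = (10521 + 1/8289) + 40813 = 87208570/8289 + 40813 = 425507527/8289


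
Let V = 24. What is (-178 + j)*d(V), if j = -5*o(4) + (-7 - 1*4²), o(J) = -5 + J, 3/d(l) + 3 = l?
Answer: -28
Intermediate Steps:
d(l) = 3/(-3 + l)
j = -18 (j = -5*(-5 + 4) + (-7 - 1*4²) = -5*(-1) + (-7 - 1*16) = 5 + (-7 - 16) = 5 - 23 = -18)
(-178 + j)*d(V) = (-178 - 18)*(3/(-3 + 24)) = -588/21 = -196*⅐ = -28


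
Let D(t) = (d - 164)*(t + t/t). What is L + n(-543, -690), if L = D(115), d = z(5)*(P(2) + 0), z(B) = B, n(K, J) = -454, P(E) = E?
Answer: -18318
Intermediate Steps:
d = 10 (d = 5*(2 + 0) = 5*2 = 10)
D(t) = -154 - 154*t (D(t) = (10 - 164)*(t + t/t) = -154*(t + 1) = -154*(1 + t) = -154 - 154*t)
L = -17864 (L = -154 - 154*115 = -154 - 17710 = -17864)
L + n(-543, -690) = -17864 - 454 = -18318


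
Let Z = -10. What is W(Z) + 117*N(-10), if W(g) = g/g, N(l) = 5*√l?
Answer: 1 + 585*I*√10 ≈ 1.0 + 1849.9*I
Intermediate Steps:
W(g) = 1
W(Z) + 117*N(-10) = 1 + 117*(5*√(-10)) = 1 + 117*(5*(I*√10)) = 1 + 117*(5*I*√10) = 1 + 585*I*√10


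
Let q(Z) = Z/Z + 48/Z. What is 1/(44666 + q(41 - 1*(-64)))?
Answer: 35/1563361 ≈ 2.2388e-5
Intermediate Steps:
q(Z) = 1 + 48/Z
1/(44666 + q(41 - 1*(-64))) = 1/(44666 + (48 + (41 - 1*(-64)))/(41 - 1*(-64))) = 1/(44666 + (48 + (41 + 64))/(41 + 64)) = 1/(44666 + (48 + 105)/105) = 1/(44666 + (1/105)*153) = 1/(44666 + 51/35) = 1/(1563361/35) = 35/1563361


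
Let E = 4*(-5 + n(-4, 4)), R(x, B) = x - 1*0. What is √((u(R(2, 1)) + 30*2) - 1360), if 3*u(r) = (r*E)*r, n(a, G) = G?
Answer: 2*I*√2937/3 ≈ 36.129*I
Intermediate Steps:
R(x, B) = x (R(x, B) = x + 0 = x)
E = -4 (E = 4*(-5 + 4) = 4*(-1) = -4)
u(r) = -4*r²/3 (u(r) = ((r*(-4))*r)/3 = ((-4*r)*r)/3 = (-4*r²)/3 = -4*r²/3)
√((u(R(2, 1)) + 30*2) - 1360) = √((-4/3*2² + 30*2) - 1360) = √((-4/3*4 + 60) - 1360) = √((-16/3 + 60) - 1360) = √(164/3 - 1360) = √(-3916/3) = 2*I*√2937/3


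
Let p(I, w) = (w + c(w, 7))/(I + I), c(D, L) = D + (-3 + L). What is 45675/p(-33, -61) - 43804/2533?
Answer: 3815343139/149447 ≈ 25530.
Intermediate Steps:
c(D, L) = -3 + D + L
p(I, w) = (4 + 2*w)/(2*I) (p(I, w) = (w + (-3 + w + 7))/(I + I) = (w + (4 + w))/((2*I)) = (4 + 2*w)*(1/(2*I)) = (4 + 2*w)/(2*I))
45675/p(-33, -61) - 43804/2533 = 45675/(((2 - 61)/(-33))) - 43804/2533 = 45675/((-1/33*(-59))) - 43804*1/2533 = 45675/(59/33) - 43804/2533 = 45675*(33/59) - 43804/2533 = 1507275/59 - 43804/2533 = 3815343139/149447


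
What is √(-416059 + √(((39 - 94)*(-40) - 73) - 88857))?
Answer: √(-416059 + 7*I*√1770) ≈ 0.228 + 645.03*I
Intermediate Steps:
√(-416059 + √(((39 - 94)*(-40) - 73) - 88857)) = √(-416059 + √((-55*(-40) - 73) - 88857)) = √(-416059 + √((2200 - 73) - 88857)) = √(-416059 + √(2127 - 88857)) = √(-416059 + √(-86730)) = √(-416059 + 7*I*√1770)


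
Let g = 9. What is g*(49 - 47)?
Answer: 18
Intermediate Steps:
g*(49 - 47) = 9*(49 - 47) = 9*2 = 18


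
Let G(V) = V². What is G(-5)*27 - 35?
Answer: 640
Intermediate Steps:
G(-5)*27 - 35 = (-5)²*27 - 35 = 25*27 - 35 = 675 - 35 = 640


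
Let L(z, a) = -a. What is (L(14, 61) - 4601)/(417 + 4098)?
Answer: -222/215 ≈ -1.0326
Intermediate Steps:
(L(14, 61) - 4601)/(417 + 4098) = (-1*61 - 4601)/(417 + 4098) = (-61 - 4601)/4515 = -4662*1/4515 = -222/215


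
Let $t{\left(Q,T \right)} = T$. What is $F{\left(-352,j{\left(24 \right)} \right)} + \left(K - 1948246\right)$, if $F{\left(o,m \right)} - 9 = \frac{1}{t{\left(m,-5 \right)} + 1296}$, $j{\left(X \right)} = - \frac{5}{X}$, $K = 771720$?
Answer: $- \frac{1518883446}{1291} \approx -1.1765 \cdot 10^{6}$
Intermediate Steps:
$F{\left(o,m \right)} = \frac{11620}{1291}$ ($F{\left(o,m \right)} = 9 + \frac{1}{-5 + 1296} = 9 + \frac{1}{1291} = \frac{11620}{1291}$)
$F{\left(-352,j{\left(24 \right)} \right)} + \left(K - 1948246\right) = \frac{11620}{1291} + \left(771720 - 1948246\right) = \frac{11620}{1291} - 1176526 = - \frac{1518883446}{1291}$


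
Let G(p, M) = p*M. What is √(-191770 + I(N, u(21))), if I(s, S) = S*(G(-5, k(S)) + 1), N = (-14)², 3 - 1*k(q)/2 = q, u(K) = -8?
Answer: I*√190898 ≈ 436.92*I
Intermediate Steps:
k(q) = 6 - 2*q
G(p, M) = M*p
N = 196
I(s, S) = S*(-29 + 10*S) (I(s, S) = S*((6 - 2*S)*(-5) + 1) = S*((-30 + 10*S) + 1) = S*(-29 + 10*S))
√(-191770 + I(N, u(21))) = √(-191770 - 8*(-29 + 10*(-8))) = √(-191770 - 8*(-29 - 80)) = √(-191770 - 8*(-109)) = √(-191770 + 872) = √(-190898) = I*√190898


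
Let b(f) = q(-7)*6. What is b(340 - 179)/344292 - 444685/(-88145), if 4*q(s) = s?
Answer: 20413408333/4046349112 ≈ 5.0449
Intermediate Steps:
q(s) = s/4
b(f) = -21/2 (b(f) = ((¼)*(-7))*6 = -7/4*6 = -21/2)
b(340 - 179)/344292 - 444685/(-88145) = -21/2/344292 - 444685/(-88145) = -21/2*1/344292 - 444685*(-1/88145) = -7/229528 + 88937/17629 = 20413408333/4046349112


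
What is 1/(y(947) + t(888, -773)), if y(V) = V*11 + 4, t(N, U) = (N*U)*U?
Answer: 1/530616173 ≈ 1.8846e-9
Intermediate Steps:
t(N, U) = N*U²
y(V) = 4 + 11*V (y(V) = 11*V + 4 = 4 + 11*V)
1/(y(947) + t(888, -773)) = 1/((4 + 11*947) + 888*(-773)²) = 1/((4 + 10417) + 888*597529) = 1/(10421 + 530605752) = 1/530616173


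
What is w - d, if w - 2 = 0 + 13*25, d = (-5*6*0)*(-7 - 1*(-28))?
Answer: 327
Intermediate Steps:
d = 0 (d = (-30*0)*(-7 + 28) = 0*21 = 0)
w = 327 (w = 2 + (0 + 13*25) = 2 + (0 + 325) = 2 + 325 = 327)
w - d = 327 - 1*0 = 327 + 0 = 327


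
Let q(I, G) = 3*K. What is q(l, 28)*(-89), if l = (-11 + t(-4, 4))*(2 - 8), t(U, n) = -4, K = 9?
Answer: -2403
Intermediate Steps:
l = 90 (l = (-11 - 4)*(2 - 8) = -15*(-6) = 90)
q(I, G) = 27 (q(I, G) = 3*9 = 27)
q(l, 28)*(-89) = 27*(-89) = -2403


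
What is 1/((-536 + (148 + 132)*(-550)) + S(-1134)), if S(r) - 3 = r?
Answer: -1/155667 ≈ -6.4240e-6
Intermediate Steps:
S(r) = 3 + r
1/((-536 + (148 + 132)*(-550)) + S(-1134)) = 1/((-536 + (148 + 132)*(-550)) + (3 - 1134)) = 1/((-536 + 280*(-550)) - 1131) = 1/((-536 - 154000) - 1131) = 1/(-154536 - 1131) = 1/(-155667) = -1/155667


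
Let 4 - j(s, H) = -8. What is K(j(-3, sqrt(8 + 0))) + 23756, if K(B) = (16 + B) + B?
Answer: 23796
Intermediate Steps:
j(s, H) = 12 (j(s, H) = 4 - 1*(-8) = 4 + 8 = 12)
K(B) = 16 + 2*B
K(j(-3, sqrt(8 + 0))) + 23756 = (16 + 2*12) + 23756 = (16 + 24) + 23756 = 40 + 23756 = 23796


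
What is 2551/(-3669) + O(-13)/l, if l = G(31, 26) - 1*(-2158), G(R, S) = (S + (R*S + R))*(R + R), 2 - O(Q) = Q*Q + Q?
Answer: -10183135/14587944 ≈ -0.69805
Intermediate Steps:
O(Q) = 2 - Q - Q² (O(Q) = 2 - (Q*Q + Q) = 2 - (Q² + Q) = 2 - (Q + Q²) = 2 + (-Q - Q²) = 2 - Q - Q²)
G(R, S) = 2*R*(R + S + R*S) (G(R, S) = (S + (R + R*S))*(2*R) = (R + S + R*S)*(2*R) = 2*R*(R + S + R*S))
l = 55664 (l = 2*31*(31 + 26 + 31*26) - 1*(-2158) = 2*31*(31 + 26 + 806) + 2158 = 2*31*863 + 2158 = 53506 + 2158 = 55664)
2551/(-3669) + O(-13)/l = 2551/(-3669) + (2 - 1*(-13) - 1*(-13)²)/55664 = 2551*(-1/3669) + (2 + 13 - 1*169)*(1/55664) = -2551/3669 + (2 + 13 - 169)*(1/55664) = -2551/3669 - 154*1/55664 = -2551/3669 - 11/3976 = -10183135/14587944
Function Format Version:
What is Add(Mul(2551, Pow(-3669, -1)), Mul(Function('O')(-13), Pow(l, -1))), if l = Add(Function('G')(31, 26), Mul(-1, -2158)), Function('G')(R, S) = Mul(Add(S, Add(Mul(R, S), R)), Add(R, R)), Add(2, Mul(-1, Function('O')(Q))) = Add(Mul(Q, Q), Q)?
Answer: Rational(-10183135, 14587944) ≈ -0.69805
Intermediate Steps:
Function('O')(Q) = Add(2, Mul(-1, Q), Mul(-1, Pow(Q, 2))) (Function('O')(Q) = Add(2, Mul(-1, Add(Mul(Q, Q), Q))) = Add(2, Mul(-1, Add(Pow(Q, 2), Q))) = Add(2, Mul(-1, Add(Q, Pow(Q, 2)))) = Add(2, Add(Mul(-1, Q), Mul(-1, Pow(Q, 2)))) = Add(2, Mul(-1, Q), Mul(-1, Pow(Q, 2))))
Function('G')(R, S) = Mul(2, R, Add(R, S, Mul(R, S))) (Function('G')(R, S) = Mul(Add(S, Add(R, Mul(R, S))), Mul(2, R)) = Mul(Add(R, S, Mul(R, S)), Mul(2, R)) = Mul(2, R, Add(R, S, Mul(R, S))))
l = 55664 (l = Add(Mul(2, 31, Add(31, 26, Mul(31, 26))), Mul(-1, -2158)) = Add(Mul(2, 31, Add(31, 26, 806)), 2158) = Add(Mul(2, 31, 863), 2158) = Add(53506, 2158) = 55664)
Add(Mul(2551, Pow(-3669, -1)), Mul(Function('O')(-13), Pow(l, -1))) = Add(Mul(2551, Pow(-3669, -1)), Mul(Add(2, Mul(-1, -13), Mul(-1, Pow(-13, 2))), Pow(55664, -1))) = Add(Mul(2551, Rational(-1, 3669)), Mul(Add(2, 13, Mul(-1, 169)), Rational(1, 55664))) = Add(Rational(-2551, 3669), Mul(Add(2, 13, -169), Rational(1, 55664))) = Add(Rational(-2551, 3669), Mul(-154, Rational(1, 55664))) = Add(Rational(-2551, 3669), Rational(-11, 3976)) = Rational(-10183135, 14587944)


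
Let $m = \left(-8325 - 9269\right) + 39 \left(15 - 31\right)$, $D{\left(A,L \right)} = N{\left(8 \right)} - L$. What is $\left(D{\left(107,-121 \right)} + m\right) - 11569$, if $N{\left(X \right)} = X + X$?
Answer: $-29650$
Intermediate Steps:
$N{\left(X \right)} = 2 X$
$D{\left(A,L \right)} = 16 - L$ ($D{\left(A,L \right)} = 2 \cdot 8 - L = 16 - L$)
$m = -18218$ ($m = -17594 + 39 \left(-16\right) = -17594 - 624 = -18218$)
$\left(D{\left(107,-121 \right)} + m\right) - 11569 = \left(\left(16 - -121\right) - 18218\right) - 11569 = \left(\left(16 + 121\right) - 18218\right) - 11569 = \left(137 - 18218\right) - 11569 = -18081 - 11569 = -29650$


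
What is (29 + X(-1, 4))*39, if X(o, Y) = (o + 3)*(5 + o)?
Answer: 1443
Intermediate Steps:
X(o, Y) = (3 + o)*(5 + o)
(29 + X(-1, 4))*39 = (29 + (15 + (-1)² + 8*(-1)))*39 = (29 + (15 + 1 - 8))*39 = (29 + 8)*39 = 37*39 = 1443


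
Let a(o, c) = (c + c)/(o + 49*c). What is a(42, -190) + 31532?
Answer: 73059739/2317 ≈ 31532.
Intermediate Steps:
a(o, c) = 2*c/(o + 49*c) (a(o, c) = (2*c)/(o + 49*c) = 2*c/(o + 49*c))
a(42, -190) + 31532 = 2*(-190)/(42 + 49*(-190)) + 31532 = 2*(-190)/(42 - 9310) + 31532 = 2*(-190)/(-9268) + 31532 = 2*(-190)*(-1/9268) + 31532 = 95/2317 + 31532 = 73059739/2317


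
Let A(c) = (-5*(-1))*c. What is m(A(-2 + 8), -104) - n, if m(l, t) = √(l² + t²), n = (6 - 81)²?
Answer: -5625 + 2*√2929 ≈ -5516.8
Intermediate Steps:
n = 5625 (n = (-75)² = 5625)
A(c) = 5*c
m(A(-2 + 8), -104) - n = √((5*(-2 + 8))² + (-104)²) - 1*5625 = √((5*6)² + 10816) - 5625 = √(30² + 10816) - 5625 = √(900 + 10816) - 5625 = √11716 - 5625 = 2*√2929 - 5625 = -5625 + 2*√2929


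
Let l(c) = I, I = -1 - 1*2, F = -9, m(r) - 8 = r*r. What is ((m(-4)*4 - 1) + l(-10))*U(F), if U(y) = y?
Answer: -828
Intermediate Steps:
m(r) = 8 + r² (m(r) = 8 + r*r = 8 + r²)
I = -3 (I = -1 - 2 = -3)
l(c) = -3
((m(-4)*4 - 1) + l(-10))*U(F) = (((8 + (-4)²)*4 - 1) - 3)*(-9) = (((8 + 16)*4 - 1) - 3)*(-9) = ((24*4 - 1) - 3)*(-9) = ((96 - 1) - 3)*(-9) = (95 - 3)*(-9) = 92*(-9) = -828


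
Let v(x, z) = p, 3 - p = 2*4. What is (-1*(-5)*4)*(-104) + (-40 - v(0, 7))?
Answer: -2115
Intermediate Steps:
p = -5 (p = 3 - 2*4 = 3 - 1*8 = 3 - 8 = -5)
v(x, z) = -5
(-1*(-5)*4)*(-104) + (-40 - v(0, 7)) = (-1*(-5)*4)*(-104) + (-40 - 1*(-5)) = (5*4)*(-104) + (-40 + 5) = 20*(-104) - 35 = -2080 - 35 = -2115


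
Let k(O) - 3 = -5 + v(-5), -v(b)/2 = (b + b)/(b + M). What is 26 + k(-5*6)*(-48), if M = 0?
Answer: 314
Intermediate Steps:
v(b) = -4 (v(b) = -2*(b + b)/(b + 0) = -2*2*b/b = -2*2 = -4)
k(O) = -6 (k(O) = 3 + (-5 - 4) = 3 - 9 = -6)
26 + k(-5*6)*(-48) = 26 - 6*(-48) = 26 + 288 = 314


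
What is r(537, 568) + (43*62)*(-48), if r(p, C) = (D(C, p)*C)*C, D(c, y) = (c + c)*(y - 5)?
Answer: 194978331680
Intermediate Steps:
D(c, y) = 2*c*(-5 + y) (D(c, y) = (2*c)*(-5 + y) = 2*c*(-5 + y))
r(p, C) = 2*C³*(-5 + p) (r(p, C) = ((2*C*(-5 + p))*C)*C = (2*C²*(-5 + p))*C = 2*C³*(-5 + p))
r(537, 568) + (43*62)*(-48) = 2*568³*(-5 + 537) + (43*62)*(-48) = 2*183250432*532 + 2666*(-48) = 194978459648 - 127968 = 194978331680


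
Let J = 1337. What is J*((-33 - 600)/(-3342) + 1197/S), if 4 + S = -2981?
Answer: -313581317/1108430 ≈ -282.91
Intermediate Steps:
S = -2985 (S = -4 - 2981 = -2985)
J*((-33 - 600)/(-3342) + 1197/S) = 1337*((-33 - 600)/(-3342) + 1197/(-2985)) = 1337*(-633*(-1/3342) + 1197*(-1/2985)) = 1337*(211/1114 - 399/995) = 1337*(-234541/1108430) = -313581317/1108430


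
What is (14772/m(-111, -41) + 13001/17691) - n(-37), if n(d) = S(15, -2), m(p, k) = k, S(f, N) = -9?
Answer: -254270432/725331 ≈ -350.56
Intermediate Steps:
n(d) = -9
(14772/m(-111, -41) + 13001/17691) - n(-37) = (14772/(-41) + 13001/17691) - 1*(-9) = (14772*(-1/41) + 13001*(1/17691)) + 9 = (-14772/41 + 13001/17691) + 9 = -260798411/725331 + 9 = -254270432/725331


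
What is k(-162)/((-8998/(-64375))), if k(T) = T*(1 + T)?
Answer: 839514375/4499 ≈ 1.8660e+5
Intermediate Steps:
k(-162)/((-8998/(-64375))) = (-162*(1 - 162))/((-8998/(-64375))) = (-162*(-161))/((-8998*(-1/64375))) = 26082/(8998/64375) = 26082*(64375/8998) = 839514375/4499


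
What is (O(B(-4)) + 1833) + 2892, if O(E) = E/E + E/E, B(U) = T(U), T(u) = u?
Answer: 4727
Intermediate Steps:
B(U) = U
O(E) = 2 (O(E) = 1 + 1 = 2)
(O(B(-4)) + 1833) + 2892 = (2 + 1833) + 2892 = 1835 + 2892 = 4727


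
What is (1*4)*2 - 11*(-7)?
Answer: 85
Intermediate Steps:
(1*4)*2 - 11*(-7) = 4*2 + 77 = 8 + 77 = 85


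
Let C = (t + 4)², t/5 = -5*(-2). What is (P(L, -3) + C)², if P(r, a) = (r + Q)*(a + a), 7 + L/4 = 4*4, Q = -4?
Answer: 7420176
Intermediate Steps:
L = 36 (L = -28 + 4*(4*4) = -28 + 4*16 = -28 + 64 = 36)
t = 50 (t = 5*(-5*(-2)) = 5*10 = 50)
C = 2916 (C = (50 + 4)² = 54² = 2916)
P(r, a) = 2*a*(-4 + r) (P(r, a) = (r - 4)*(a + a) = (-4 + r)*(2*a) = 2*a*(-4 + r))
(P(L, -3) + C)² = (2*(-3)*(-4 + 36) + 2916)² = (2*(-3)*32 + 2916)² = (-192 + 2916)² = 2724² = 7420176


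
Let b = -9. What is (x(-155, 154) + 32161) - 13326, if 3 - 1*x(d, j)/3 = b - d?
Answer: 18406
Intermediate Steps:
x(d, j) = 36 + 3*d (x(d, j) = 9 - 3*(-9 - d) = 9 + (27 + 3*d) = 36 + 3*d)
(x(-155, 154) + 32161) - 13326 = ((36 + 3*(-155)) + 32161) - 13326 = ((36 - 465) + 32161) - 13326 = (-429 + 32161) - 13326 = 31732 - 13326 = 18406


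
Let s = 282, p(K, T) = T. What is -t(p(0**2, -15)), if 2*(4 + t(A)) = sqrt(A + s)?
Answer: 4 - sqrt(267)/2 ≈ -4.1701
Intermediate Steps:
t(A) = -4 + sqrt(282 + A)/2 (t(A) = -4 + sqrt(A + 282)/2 = -4 + sqrt(282 + A)/2)
-t(p(0**2, -15)) = -(-4 + sqrt(282 - 15)/2) = -(-4 + sqrt(267)/2) = 4 - sqrt(267)/2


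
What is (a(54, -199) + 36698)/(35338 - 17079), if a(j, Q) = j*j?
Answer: 39614/18259 ≈ 2.1696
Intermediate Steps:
a(j, Q) = j**2
(a(54, -199) + 36698)/(35338 - 17079) = (54**2 + 36698)/(35338 - 17079) = (2916 + 36698)/18259 = 39614*(1/18259) = 39614/18259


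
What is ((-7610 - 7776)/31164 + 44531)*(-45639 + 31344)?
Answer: -67475740265/106 ≈ -6.3656e+8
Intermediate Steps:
((-7610 - 7776)/31164 + 44531)*(-45639 + 31344) = (-15386*1/31164 + 44531)*(-14295) = (-157/318 + 44531)*(-14295) = (14160701/318)*(-14295) = -67475740265/106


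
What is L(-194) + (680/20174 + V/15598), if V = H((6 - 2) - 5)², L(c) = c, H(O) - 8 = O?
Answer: -2774325951/14303366 ≈ -193.96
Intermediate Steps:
H(O) = 8 + O
V = 49 (V = (8 + ((6 - 2) - 5))² = (8 + (4 - 5))² = (8 - 1)² = 7² = 49)
L(-194) + (680/20174 + V/15598) = -194 + (680/20174 + 49/15598) = -194 + (680*(1/20174) + 49*(1/15598)) = -194 + (340/10087 + 49/15598) = -194 + 527053/14303366 = -2774325951/14303366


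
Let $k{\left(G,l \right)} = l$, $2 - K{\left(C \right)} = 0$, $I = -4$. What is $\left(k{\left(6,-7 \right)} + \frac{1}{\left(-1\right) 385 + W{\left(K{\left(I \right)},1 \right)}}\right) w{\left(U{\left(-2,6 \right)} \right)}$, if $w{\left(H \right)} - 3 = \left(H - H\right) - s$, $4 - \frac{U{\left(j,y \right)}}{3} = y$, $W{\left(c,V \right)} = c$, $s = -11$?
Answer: $- \frac{37548}{383} \approx -98.036$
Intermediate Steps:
$K{\left(C \right)} = 2$ ($K{\left(C \right)} = 2 - 0 = 2 + 0 = 2$)
$U{\left(j,y \right)} = 12 - 3 y$
$w{\left(H \right)} = 14$ ($w{\left(H \right)} = 3 + \left(\left(H - H\right) - -11\right) = 3 + \left(0 + 11\right) = 3 + 11 = 14$)
$\left(k{\left(6,-7 \right)} + \frac{1}{\left(-1\right) 385 + W{\left(K{\left(I \right)},1 \right)}}\right) w{\left(U{\left(-2,6 \right)} \right)} = \left(-7 + \frac{1}{\left(-1\right) 385 + 2}\right) 14 = \left(-7 + \frac{1}{-385 + 2}\right) 14 = \left(-7 + \frac{1}{-383}\right) 14 = \left(-7 - \frac{1}{383}\right) 14 = \left(- \frac{2682}{383}\right) 14 = - \frac{37548}{383}$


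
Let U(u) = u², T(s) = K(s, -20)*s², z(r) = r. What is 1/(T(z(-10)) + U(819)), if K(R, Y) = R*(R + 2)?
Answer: 1/678761 ≈ 1.4733e-6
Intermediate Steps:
K(R, Y) = R*(2 + R)
T(s) = s³*(2 + s) (T(s) = (s*(2 + s))*s² = s³*(2 + s))
1/(T(z(-10)) + U(819)) = 1/((-10)³*(2 - 10) + 819²) = 1/(-1000*(-8) + 670761) = 1/(8000 + 670761) = 1/678761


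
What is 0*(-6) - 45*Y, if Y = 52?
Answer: -2340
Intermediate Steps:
0*(-6) - 45*Y = 0*(-6) - 45*52 = 0 - 2340 = -2340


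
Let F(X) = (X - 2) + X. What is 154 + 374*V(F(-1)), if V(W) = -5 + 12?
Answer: 2772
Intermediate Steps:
F(X) = -2 + 2*X (F(X) = (-2 + X) + X = -2 + 2*X)
V(W) = 7
154 + 374*V(F(-1)) = 154 + 374*7 = 154 + 2618 = 2772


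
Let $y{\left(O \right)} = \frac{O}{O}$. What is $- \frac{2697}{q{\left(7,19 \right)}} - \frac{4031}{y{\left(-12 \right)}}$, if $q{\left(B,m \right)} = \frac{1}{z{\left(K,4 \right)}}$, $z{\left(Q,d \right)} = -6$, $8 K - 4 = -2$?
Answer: $12151$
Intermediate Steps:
$K = \frac{1}{4}$ ($K = \frac{1}{2} + \frac{1}{8} \left(-2\right) = \frac{1}{2} - \frac{1}{4} = \frac{1}{4} \approx 0.25$)
$q{\left(B,m \right)} = - \frac{1}{6}$ ($q{\left(B,m \right)} = \frac{1}{-6} = - \frac{1}{6}$)
$y{\left(O \right)} = 1$
$- \frac{2697}{q{\left(7,19 \right)}} - \frac{4031}{y{\left(-12 \right)}} = - \frac{2697}{- \frac{1}{6}} - \frac{4031}{1} = \left(-2697\right) \left(-6\right) - 4031 = 16182 - 4031 = 12151$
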